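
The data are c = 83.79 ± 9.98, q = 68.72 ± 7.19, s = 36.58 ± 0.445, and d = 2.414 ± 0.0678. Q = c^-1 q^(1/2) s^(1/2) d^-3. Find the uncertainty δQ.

Since Q is a product/quotient, work with relative uncertainties:
  (-1·δc/c)² = (-1×0.119)² = 0.0142;  (½·δq/q)² = (0.5×0.105)² = 0.00274;  (½·δs/s)² = (0.5×0.0122)² = 3.7e-05;  (-3·δd/d)² = (-3×0.0281)² = 0.00710
δQ/Q = √(0.0241) = 0.155
Q = 0.04254, so δQ = 0.155 × 0.04254 = 0.00660.

0.00660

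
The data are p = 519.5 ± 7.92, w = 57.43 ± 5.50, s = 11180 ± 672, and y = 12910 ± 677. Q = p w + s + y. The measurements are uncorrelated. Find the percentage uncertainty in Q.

5.65%

Let h = p·w = 29830. δh/h = √((1·δp/p)² + (1·δw/w)²) = √(0.000232 + 0.00917) = 0.0970, so δh = 2890.
Q = h + s + y: δQ = √(δh² + δs² + δy²) = √(8.37e+06 + 4.52e+05 + 4.58e+05) = 3050
Q = 53920, so δQ/Q = 3050/53920 = 0.0565.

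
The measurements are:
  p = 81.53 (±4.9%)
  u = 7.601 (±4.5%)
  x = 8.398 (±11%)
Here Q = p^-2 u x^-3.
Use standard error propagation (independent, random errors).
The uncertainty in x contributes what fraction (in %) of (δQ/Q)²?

90.4%

(δQ/Q)² = (-2·δp/p)² + (1·δu/u)² + (-3·δx/x)²
  p term: (-2×0.0490)² = 0.00960
  u term: (1×0.0450)² = 0.00202
  x term: (-3×0.110)² = 0.109
Total = 0.121. Share from x = 0.109/0.121 = 0.904.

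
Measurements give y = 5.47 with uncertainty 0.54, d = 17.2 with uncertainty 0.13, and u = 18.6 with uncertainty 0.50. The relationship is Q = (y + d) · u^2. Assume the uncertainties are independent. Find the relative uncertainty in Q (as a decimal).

0.0591

Let w = y + d = 22.7. δw = √(δy² + δd²) = √(0.292 + 0.0169) = 0.555, so δw/w = 0.0245.
Q is then a monomial in w, u:
δQ/Q = √((δw/w)² + (2·δu/u)²) = √(0.000600 + 0.00289) = 0.0591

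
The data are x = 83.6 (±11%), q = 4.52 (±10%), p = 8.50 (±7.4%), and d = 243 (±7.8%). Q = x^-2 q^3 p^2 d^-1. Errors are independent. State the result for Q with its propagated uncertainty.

0.00393 ± 0.00160

Each factor contributes (exponent × relative error)² to (δQ/Q)²:
  (-2·δx/x)² = (-2×0.110)² = 0.0484;  (3·δq/q)² = (3×0.100)² = 0.0900;  (2·δp/p)² = (2×0.0740)² = 0.0219;  (-1·δd/d)² = (-1×0.0780)² = 0.00608
δQ/Q = √(0.166) = 0.408
Q = 0.00393, so δQ = 0.408 × 0.00393 = 0.00160.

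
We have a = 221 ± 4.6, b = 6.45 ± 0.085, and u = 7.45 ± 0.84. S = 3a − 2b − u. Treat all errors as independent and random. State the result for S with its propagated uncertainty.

643 ± 13.8

Absolute uncertainties add in quadrature for a linear combination:
  (3·δa)² = 190;  (2·δb)² = 0.0289;  (δu)² = 0.706
δS = √(191) = 13.8
S = 643.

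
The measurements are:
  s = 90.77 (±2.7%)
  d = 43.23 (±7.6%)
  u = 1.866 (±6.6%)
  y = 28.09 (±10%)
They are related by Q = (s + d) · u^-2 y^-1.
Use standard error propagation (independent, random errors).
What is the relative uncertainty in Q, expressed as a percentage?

Let w = s + d = 134.0. δw = √(δs² + δd²) = √(6.01 + 10.8) = 4.10, so δw/w = 0.0306.
Q is then a monomial in w, u, y:
δQ/Q = √((δw/w)² + (-2·δu/u)² + (-1·δy/y)²) = √(0.000936 + 0.0174 + 0.0100) = 0.168

16.8%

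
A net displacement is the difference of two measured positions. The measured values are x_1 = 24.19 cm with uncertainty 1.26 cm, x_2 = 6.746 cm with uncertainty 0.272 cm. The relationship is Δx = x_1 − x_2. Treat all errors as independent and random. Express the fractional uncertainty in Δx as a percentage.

7.39%

Absolute uncertainties add in quadrature for a linear combination:
  (δx_1)² = 1.59;  (δx_2)² = 0.0740
δΔx = √(1.66) = 1.29 cm
Δx = 17.44 cm, so δΔx/Δx = 1.29/17.44 = 0.0739.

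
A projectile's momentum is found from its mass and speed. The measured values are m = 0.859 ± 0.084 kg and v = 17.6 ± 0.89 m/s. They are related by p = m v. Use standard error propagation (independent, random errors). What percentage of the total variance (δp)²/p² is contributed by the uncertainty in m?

78.9%

(δp/p)² = (1·δm/m)² + (1·δv/v)²
  m term: (1×0.0978)² = 0.00956
  v term: (1×0.0506)² = 0.00256
Total = 0.0121. Share from m = 0.00956/0.0121 = 0.789.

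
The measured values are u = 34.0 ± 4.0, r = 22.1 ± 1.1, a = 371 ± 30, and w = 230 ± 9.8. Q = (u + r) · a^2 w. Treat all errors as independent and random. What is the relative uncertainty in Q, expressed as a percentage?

Let h = u + r = 56.1. δh = √(δu² + δr²) = √(16.0 + 1.21) = 4.15, so δh/h = 0.0739.
Q is then a monomial in h, a, w:
δQ/Q = √((δh/h)² + (2·δa/a)² + (1·δw/w)²) = √(0.00547 + 0.0262 + 0.00182) = 0.183

18.3%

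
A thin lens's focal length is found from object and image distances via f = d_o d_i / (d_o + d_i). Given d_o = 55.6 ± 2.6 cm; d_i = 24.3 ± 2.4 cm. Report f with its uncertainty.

16.9 ± 1.19 cm

∂f/∂d_o = (d_i/(d_o+d_i))² = 0.0925;  ∂f/∂d_i = (d_o/(d_o+d_i))² = 0.484
δf = √((∂f/∂d_o · δd_o)² + (∂f/∂d_i · δd_i)²) = √(0.0578 + 1.35) = 1.19 cm
f = 16.9 cm.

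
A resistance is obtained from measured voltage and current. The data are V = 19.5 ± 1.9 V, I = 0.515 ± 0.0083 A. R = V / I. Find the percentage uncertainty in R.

R is a product of powers, so relative uncertainties combine in quadrature:
  (1·δV/V)² = (1×0.0974)² = 0.00949;  (-1·δI/I)² = (-1×0.0161)² = 0.000260
δR/R = √(0.00975) = 0.0988

9.88%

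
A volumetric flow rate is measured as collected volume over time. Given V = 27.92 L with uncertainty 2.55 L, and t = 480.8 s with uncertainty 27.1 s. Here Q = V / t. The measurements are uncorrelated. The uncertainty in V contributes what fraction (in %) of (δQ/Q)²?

72.4%

(δQ/Q)² = (1·δV/V)² + (-1·δt/t)²
  V term: (1×0.0913)² = 0.00834
  t term: (-1×0.0564)² = 0.00318
Total = 0.0115. Share from V = 0.00834/0.0115 = 0.724.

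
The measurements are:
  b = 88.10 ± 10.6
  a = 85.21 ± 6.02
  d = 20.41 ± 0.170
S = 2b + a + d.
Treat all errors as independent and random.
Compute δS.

Each term contributes (cᵢ δxᵢ)² to (δS)²:
  (2·δb)² = 449;  (δa)² = 36.2;  (δd)² = 0.0289
δS = √(486) = 22.0

22.0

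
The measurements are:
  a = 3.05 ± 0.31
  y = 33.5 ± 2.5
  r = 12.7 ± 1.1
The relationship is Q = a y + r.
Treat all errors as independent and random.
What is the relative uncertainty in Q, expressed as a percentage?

11.3%

Let p = a·y = 102. δp/p = √((1·δa/a)² + (1·δy/y)²) = √(0.0103 + 0.00557) = 0.126, so δp = 12.9.
Q = p + r: δQ = √(δp² + δr²) = √(166 + 1.21) = 12.9
Q = 115, so δQ/Q = 12.9/115 = 0.113.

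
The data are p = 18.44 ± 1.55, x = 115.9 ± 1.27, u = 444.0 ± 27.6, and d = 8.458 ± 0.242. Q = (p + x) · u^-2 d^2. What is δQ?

Let w = p + x = 134.3. δw = √(δp² + δx²) = √(2.40 + 1.61) = 2.00, so δw/w = 0.0149.
Q is then a monomial in w, u, d:
δQ/Q = √((δw/w)² + (-2·δu/u)² + (2·δd/d)²) = √(0.000222 + 0.0155 + 0.00327) = 0.138
Q = 0.04875, so δQ = 0.138 × 0.04875 = 0.00671.

0.00671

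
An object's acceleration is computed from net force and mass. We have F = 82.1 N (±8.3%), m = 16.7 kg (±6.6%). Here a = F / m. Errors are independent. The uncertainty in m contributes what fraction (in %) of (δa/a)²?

(δa/a)² = (1·δF/F)² + (-1·δm/m)²
  F term: (1×0.0830)² = 0.00689
  m term: (-1×0.0660)² = 0.00436
Total = 0.0112. Share from m = 0.00436/0.0112 = 0.387.

38.7%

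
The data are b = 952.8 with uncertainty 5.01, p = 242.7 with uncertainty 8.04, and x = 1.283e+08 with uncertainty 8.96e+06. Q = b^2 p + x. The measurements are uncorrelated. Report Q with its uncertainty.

(3.486 ± 0.118) × 10^8

Let w = b^2·p = 2.203e+08. δw/w = √((2·δb/b)² + (1·δp/p)²) = √(0.000111 + 0.00110) = 0.0348, so δw = 7.66e+06.
Q = w + x: δQ = √(δw² + δx²) = √(5.86e+13 + 8.03e+13) = 1.18e+07
Q = 3.486e+08.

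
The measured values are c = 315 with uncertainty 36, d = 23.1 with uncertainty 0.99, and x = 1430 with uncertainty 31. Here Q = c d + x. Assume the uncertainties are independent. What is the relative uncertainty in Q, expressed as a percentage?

10.2%

Let p = c·d = 7280. δp/p = √((1·δc/c)² + (1·δd/d)²) = √(0.0131 + 0.00184) = 0.122, so δp = 888.
Q = p + x: δQ = √(δp² + δx²) = √(7.89e+05 + 961) = 889
Q = 8710, so δQ/Q = 889/8710 = 0.102.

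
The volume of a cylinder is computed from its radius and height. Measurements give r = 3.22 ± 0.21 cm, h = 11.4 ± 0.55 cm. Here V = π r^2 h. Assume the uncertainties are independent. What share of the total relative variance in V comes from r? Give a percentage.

(δV/V)² = (2·δr/r)² + (1·δh/h)²
  r term: (2×0.0652)² = 0.0170
  h term: (1×0.0482)² = 0.00233
Total = 0.0193. Share from r = 0.0170/0.0193 = 0.880.

88.0%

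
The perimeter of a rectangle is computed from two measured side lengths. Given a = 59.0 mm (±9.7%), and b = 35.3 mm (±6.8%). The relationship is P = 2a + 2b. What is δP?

P is a linear combination, so absolute uncertainties add in quadrature:
  (2·δa)² = 131;  (2·δb)² = 23.0
δP = √(154) = 12.4 mm

12.4 mm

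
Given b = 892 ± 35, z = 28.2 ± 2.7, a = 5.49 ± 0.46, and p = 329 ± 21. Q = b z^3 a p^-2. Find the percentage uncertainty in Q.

32.8%

Q is a product of powers, so relative uncertainties combine in quadrature:
  (1·δb/b)² = (1×0.0392)² = 0.00154;  (3·δz/z)² = (3×0.0957)² = 0.0825;  (1·δa/a)² = (1×0.0838)² = 0.00702;  (-2·δp/p)² = (-2×0.0638)² = 0.0163
δQ/Q = √(0.107) = 0.328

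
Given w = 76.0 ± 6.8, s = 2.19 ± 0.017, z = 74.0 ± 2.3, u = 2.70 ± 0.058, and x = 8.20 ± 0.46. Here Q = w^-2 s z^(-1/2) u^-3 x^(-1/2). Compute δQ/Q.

Relative error in a monomial: (δQ/Q)² = Σ (nᵢ · δxᵢ/xᵢ)².
  (-2·δw/w)² = (-2×0.0895)² = 0.0320;  (1·δs/s)² = (1×0.00776)² = 6.03e-05;  (−½·δz/z)² = (-0.5×0.0311)² = 0.000242;  (-3·δu/u)² = (-3×0.0215)² = 0.00415;  (−½·δx/x)² = (-0.5×0.0561)² = 0.000787
δQ/Q = √(0.0373) = 0.193

0.193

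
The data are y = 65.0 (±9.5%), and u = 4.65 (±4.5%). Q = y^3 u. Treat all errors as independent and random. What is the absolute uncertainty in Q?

3.68e+05

Relative error in a monomial: (δQ/Q)² = Σ (nᵢ · δxᵢ/xᵢ)².
  (3·δy/y)² = (3×0.0950)² = 0.0812;  (1·δu/u)² = (1×0.0450)² = 0.00202
δQ/Q = √(0.0833) = 0.289
Q = 1.28e+06, so δQ = 0.289 × 1.28e+06 = 3.68e+05.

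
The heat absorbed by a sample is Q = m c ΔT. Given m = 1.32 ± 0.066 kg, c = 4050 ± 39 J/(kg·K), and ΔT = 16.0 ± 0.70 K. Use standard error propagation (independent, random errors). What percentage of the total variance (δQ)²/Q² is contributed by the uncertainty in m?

55.5%

(δQ/Q)² = (1·δm/m)² + (1·δc/c)² + (1·δΔT/ΔT)²
  m term: (1×0.0500)² = 0.00250
  c term: (1×0.00963)² = 9.27e-05
  ΔT term: (1×0.0437)² = 0.00191
Total = 0.00451. Share from m = 0.00250/0.00451 = 0.555.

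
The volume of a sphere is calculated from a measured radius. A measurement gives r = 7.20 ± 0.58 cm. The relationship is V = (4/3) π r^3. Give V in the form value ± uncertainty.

1560 ± 378 cm^3

Since V is a product/quotient, work with relative uncertainties:
  (3·δr/r)² = (3×0.0806)² = 0.0584
δV/V = √(0.0584) = 0.242
V = 1560 cm^3, so δV = 0.242 × 1560 = 378 cm^3.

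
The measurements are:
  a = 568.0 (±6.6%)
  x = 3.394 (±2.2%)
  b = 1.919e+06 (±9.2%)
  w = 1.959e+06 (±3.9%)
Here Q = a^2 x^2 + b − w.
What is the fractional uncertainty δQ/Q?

0.150

Let p = a^2·x^2 = 3.716e+06. δp/p = √((2·δa/a)² + (2·δx/x)²) = √(0.0174 + 0.00194) = 0.139, so δp = 5.17e+05.
Q = p + b − w: δQ = √(δp² + δb² + δw²) = √(2.67e+11 + 3.12e+10 + 5.84e+09) = 5.52e+05
Q = 3.676e+06, so δQ/Q = 5.52e+05/3.676e+06 = 0.150.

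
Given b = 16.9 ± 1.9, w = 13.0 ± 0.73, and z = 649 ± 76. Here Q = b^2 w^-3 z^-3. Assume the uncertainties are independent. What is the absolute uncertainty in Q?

2.14e-10

For a monomial Q ∝ b^2, w^-3, z^-3, fractional errors add in quadrature:
  (2·δb/b)² = (2×0.112)² = 0.0506;  (-3·δw/w)² = (-3×0.0562)² = 0.0284;  (-3·δz/z)² = (-3×0.117)² = 0.123
δQ/Q = √(0.202) = 0.450
Q = 4.76e-10, so δQ = 0.450 × 4.76e-10 = 2.14e-10.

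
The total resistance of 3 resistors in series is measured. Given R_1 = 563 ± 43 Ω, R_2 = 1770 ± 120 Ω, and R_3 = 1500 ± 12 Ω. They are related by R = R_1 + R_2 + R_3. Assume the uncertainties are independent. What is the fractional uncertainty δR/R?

Absolute uncertainties add in quadrature for a linear combination:
  (δR_1)² = 1850;  (δR_2)² = 14400;  (δR_3)² = 144
δR = √(16400) = 128 Ω
R = 3830 Ω, so δR/R = 128/3830 = 0.0334.

0.0334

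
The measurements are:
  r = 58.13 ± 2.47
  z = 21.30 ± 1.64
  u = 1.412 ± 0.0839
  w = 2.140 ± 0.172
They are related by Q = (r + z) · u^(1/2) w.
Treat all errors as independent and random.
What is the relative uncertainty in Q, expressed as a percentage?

9.35%

Let h = r + z = 79.43. δh = √(δr² + δz²) = √(6.10 + 2.69) = 2.96, so δh/h = 0.0373.
Q is then a monomial in h, u, w:
δQ/Q = √((δh/h)² + (½·δu/u)² + (1·δw/w)²) = √(0.00139 + 0.000883 + 0.00646) = 0.0935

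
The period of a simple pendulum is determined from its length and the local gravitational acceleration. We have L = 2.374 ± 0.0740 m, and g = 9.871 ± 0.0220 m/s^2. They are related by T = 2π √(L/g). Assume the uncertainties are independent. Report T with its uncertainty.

3.081 ± 0.0481 s

Products/powers → add relative errors in quadrature, weighted by exponent:
  (½·δL/L)² = (0.5×0.0312)² = 0.000243;  (−½·δg/g)² = (-0.5×0.00223)² = 1.24e-06
δT/T = √(0.000244) = 0.0156
T = 3.081 s, so δT = 0.0156 × 3.081 = 0.0481 s.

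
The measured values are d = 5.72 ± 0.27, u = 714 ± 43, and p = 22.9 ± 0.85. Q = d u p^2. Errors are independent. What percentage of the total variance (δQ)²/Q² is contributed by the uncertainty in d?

19.6%

(δQ/Q)² = (1·δd/d)² + (1·δu/u)² + (2·δp/p)²
  d term: (1×0.0472)² = 0.00223
  u term: (1×0.0602)² = 0.00363
  p term: (2×0.0371)² = 0.00551
Total = 0.0114. Share from d = 0.00223/0.0114 = 0.196.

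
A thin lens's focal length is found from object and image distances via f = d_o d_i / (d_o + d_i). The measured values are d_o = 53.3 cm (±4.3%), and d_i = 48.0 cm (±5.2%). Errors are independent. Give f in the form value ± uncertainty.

∂f/∂d_o = (d_i/(d_o+d_i))² = 0.225;  ∂f/∂d_i = (d_o/(d_o+d_i))² = 0.277
δf = √((∂f/∂d_o · δd_o)² + (∂f/∂d_i · δd_i)²) = √(0.265 + 0.477) = 0.862 cm
f = 25.3 cm.

25.3 ± 0.862 cm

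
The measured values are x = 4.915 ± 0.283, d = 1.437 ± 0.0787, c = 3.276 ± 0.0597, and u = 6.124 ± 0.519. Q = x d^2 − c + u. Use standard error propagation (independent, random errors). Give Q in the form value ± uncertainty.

13.00 ± 1.36

Let p = x·d^2 = 10.15. δp/p = √((1·δx/x)² + (2·δd/d)²) = √(0.00332 + 0.0120) = 0.124, so δp = 1.26.
Q = p − c + u: δQ = √(δp² + δc² + δu²) = √(1.58 + 0.00356 + 0.269) = 1.36
Q = 13.00.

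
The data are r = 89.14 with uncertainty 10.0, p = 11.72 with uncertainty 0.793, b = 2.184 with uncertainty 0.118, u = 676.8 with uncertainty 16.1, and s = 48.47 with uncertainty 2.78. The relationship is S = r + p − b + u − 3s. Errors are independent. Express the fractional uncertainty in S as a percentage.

Sums and differences: (δS)² = Σ (cᵢ δxᵢ)².
  (δr)² = 100;  (δp)² = 0.629;  (δb)² = 0.0139;  (δu)² = 259;  (3·δs)² = 69.6
δS = √(429) = 20.7
S = 630.1, so δS/S = 20.7/630.1 = 0.0329.

3.29%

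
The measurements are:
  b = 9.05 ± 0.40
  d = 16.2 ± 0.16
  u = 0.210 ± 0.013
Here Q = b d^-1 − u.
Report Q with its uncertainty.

Let p = b·d^-1 = 0.559. δp/p = √((1·δb/b)² + (-1·δd/d)²) = √(0.00195 + 9.75e-05) = 0.0453, so δp = 0.0253.
Q = p − u: δQ = √(δp² + δu²) = √(0.000640 + 0.000169) = 0.0284
Q = 0.349.

0.349 ± 0.0284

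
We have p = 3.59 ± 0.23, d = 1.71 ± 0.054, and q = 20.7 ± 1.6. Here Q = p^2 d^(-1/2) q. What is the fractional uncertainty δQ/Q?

0.150

Each factor contributes (exponent × relative error)² to (δQ/Q)²:
  (2·δp/p)² = (2×0.0641)² = 0.0164;  (−½·δd/d)² = (-0.5×0.0316)² = 0.000249;  (1·δq/q)² = (1×0.0773)² = 0.00597
δQ/Q = √(0.0226) = 0.150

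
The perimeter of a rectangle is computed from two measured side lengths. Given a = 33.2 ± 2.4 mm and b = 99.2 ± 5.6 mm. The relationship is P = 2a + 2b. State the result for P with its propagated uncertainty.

Sums and differences: (δP)² = Σ (cᵢ δxᵢ)².
  (2·δa)² = 23.0;  (2·δb)² = 125
δP = √(148) = 12.2 mm
P = 265 mm.

265 ± 12.2 mm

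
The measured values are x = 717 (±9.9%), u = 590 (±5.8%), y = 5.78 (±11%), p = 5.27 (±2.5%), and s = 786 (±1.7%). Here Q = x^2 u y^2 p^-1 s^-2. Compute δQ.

948

For a monomial Q ∝ x^2, u, y^2, p^-1, s^-2, fractional errors add in quadrature:
  (2·δx/x)² = (2×0.0990)² = 0.0392;  (1·δu/u)² = (1×0.0580)² = 0.00336;  (2·δy/y)² = (2×0.110)² = 0.0484;  (-1·δp/p)² = (-1×0.0250)² = 0.000625;  (-2·δs/s)² = (-2×0.0170)² = 0.00116
δQ/Q = √(0.0927) = 0.305
Q = 3110, so δQ = 0.305 × 3110 = 948.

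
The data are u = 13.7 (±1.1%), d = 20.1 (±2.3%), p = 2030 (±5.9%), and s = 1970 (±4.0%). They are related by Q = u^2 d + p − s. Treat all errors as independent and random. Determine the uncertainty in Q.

Let w = u^2·d = 3770. δw/w = √((2·δu/u)² + (1·δd/d)²) = √(0.000484 + 0.000529) = 0.0318, so δw = 120.
Q = w + p − s: δQ = √(δw² + δp² + δs²) = √(14400 + 14300 + 6210) = 187

187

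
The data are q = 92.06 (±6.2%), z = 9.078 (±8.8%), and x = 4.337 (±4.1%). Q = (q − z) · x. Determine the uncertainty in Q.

Let u = q − z = 82.98. δu = √(δq² + δz²) = √(32.6 + 0.638) = 5.76, so δu/u = 0.0695.
Q is then a monomial in u, x:
δQ/Q = √((δu/u)² + (1·δx/x)²) = √(0.00482 + 0.00168) = 0.0807
Q = 359.9, so δQ = 0.0807 × 359.9 = 29.0.

29.0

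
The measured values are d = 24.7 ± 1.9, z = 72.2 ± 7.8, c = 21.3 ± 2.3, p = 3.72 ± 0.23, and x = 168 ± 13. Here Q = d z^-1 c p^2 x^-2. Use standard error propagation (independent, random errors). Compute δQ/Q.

0.262

For a monomial Q ∝ d, z^-1, c, p^2, x^-2, fractional errors add in quadrature:
  (1·δd/d)² = (1×0.0769)² = 0.00592;  (-1·δz/z)² = (-1×0.108)² = 0.0117;  (1·δc/c)² = (1×0.108)² = 0.0117;  (2·δp/p)² = (2×0.0618)² = 0.0153;  (-2·δx/x)² = (-2×0.0774)² = 0.0240
δQ/Q = √(0.0685) = 0.262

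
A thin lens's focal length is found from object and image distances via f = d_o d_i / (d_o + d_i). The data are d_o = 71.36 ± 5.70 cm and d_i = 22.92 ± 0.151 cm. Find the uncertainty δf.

∂f/∂d_o = (d_i/(d_o+d_i))² = 0.0591;  ∂f/∂d_i = (d_o/(d_o+d_i))² = 0.573
δf = √((∂f/∂d_o · δd_o)² + (∂f/∂d_i · δd_i)²) = √(0.113 + 0.00748) = 0.348 cm

0.348 cm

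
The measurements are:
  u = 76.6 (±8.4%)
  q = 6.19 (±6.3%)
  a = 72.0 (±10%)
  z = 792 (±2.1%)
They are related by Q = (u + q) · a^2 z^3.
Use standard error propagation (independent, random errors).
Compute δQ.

4.77e+13

Let w = u + q = 82.8. δw = √(δu² + δq²) = √(41.4 + 0.152) = 6.45, so δw/w = 0.0779.
Q is then a monomial in w, a, z:
δQ/Q = √((δw/w)² + (2·δa/a)² + (3·δz/z)²) = √(0.00606 + 0.0400 + 0.00397) = 0.224
Q = 2.13e+14, so δQ = 0.224 × 2.13e+14 = 4.77e+13.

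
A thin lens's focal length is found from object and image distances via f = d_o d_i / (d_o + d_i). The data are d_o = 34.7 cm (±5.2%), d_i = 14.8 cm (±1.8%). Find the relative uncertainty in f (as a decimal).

0.0200

∂f/∂d_o = (d_i/(d_o+d_i))² = 0.0894;  ∂f/∂d_i = (d_o/(d_o+d_i))² = 0.491
δf = √((∂f/∂d_o · δd_o)² + (∂f/∂d_i · δd_i)²) = √(0.0260 + 0.0171) = 0.208 cm
f = 10.4 cm, so δf/f = 0.208/10.4 = 0.0200.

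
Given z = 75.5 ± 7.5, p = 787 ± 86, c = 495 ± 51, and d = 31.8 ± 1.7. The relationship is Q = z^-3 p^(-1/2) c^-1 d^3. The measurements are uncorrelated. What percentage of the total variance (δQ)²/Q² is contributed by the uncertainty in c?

8.28%

(δQ/Q)² = (-3·δz/z)² + (−½·δp/p)² + (-1·δc/c)² + (3·δd/d)²
  z term: (-3×0.0993)² = 0.0888
  p term: (-0.5×0.109)² = 0.00299
  c term: (-1×0.103)² = 0.0106
  d term: (3×0.0535)² = 0.0257
Total = 0.128. Share from c = 0.0106/0.128 = 0.0828.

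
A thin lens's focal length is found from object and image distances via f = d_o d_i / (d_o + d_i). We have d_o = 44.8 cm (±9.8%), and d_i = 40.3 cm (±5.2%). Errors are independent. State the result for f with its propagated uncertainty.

∂f/∂d_o = (d_i/(d_o+d_i))² = 0.224;  ∂f/∂d_i = (d_o/(d_o+d_i))² = 0.277
δf = √((∂f/∂d_o · δd_o)² + (∂f/∂d_i · δd_i)²) = √(0.969 + 0.337) = 1.14 cm
f = 21.2 cm.

21.2 ± 1.14 cm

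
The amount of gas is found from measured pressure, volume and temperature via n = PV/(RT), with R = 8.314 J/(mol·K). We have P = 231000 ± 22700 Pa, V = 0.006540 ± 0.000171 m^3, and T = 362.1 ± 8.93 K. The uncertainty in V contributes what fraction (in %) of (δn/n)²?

(δn/n)² = (1·δP/P)² + (1·δV/V)² + (-1·δT/T)²
  P term: (1×0.0983)² = 0.00966
  V term: (1×0.0261)² = 0.000684
  T term: (-1×0.0247)² = 0.000608
Total = 0.0109. Share from V = 0.000684/0.0109 = 0.0624.

6.24%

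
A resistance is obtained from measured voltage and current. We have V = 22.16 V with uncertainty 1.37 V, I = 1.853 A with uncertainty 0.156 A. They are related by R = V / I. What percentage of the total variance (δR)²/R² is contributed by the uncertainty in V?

35.0%

(δR/R)² = (1·δV/V)² + (-1·δI/I)²
  V term: (1×0.0618)² = 0.00382
  I term: (-1×0.0842)² = 0.00709
Total = 0.0109. Share from V = 0.00382/0.0109 = 0.350.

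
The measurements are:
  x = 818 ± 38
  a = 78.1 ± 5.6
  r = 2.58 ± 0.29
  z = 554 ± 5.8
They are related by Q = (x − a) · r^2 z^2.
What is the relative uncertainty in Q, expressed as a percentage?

Let u = x − a = 740. δu = √(δx² + δa²) = √(1440 + 31.4) = 38.4, so δu/u = 0.0519.
Q is then a monomial in u, r, z:
δQ/Q = √((δu/u)² + (2·δr/r)² + (2·δz/z)²) = √(0.00269 + 0.0505 + 0.000438) = 0.232

23.2%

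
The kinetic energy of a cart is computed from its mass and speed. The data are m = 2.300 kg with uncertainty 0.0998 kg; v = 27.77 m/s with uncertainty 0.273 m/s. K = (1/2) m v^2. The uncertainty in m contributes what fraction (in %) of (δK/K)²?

(δK/K)² = (1·δm/m)² + (2·δv/v)²
  m term: (1×0.0434)² = 0.00188
  v term: (2×0.00983)² = 0.000387
Total = 0.00227. Share from m = 0.00188/0.00227 = 0.830.

83.0%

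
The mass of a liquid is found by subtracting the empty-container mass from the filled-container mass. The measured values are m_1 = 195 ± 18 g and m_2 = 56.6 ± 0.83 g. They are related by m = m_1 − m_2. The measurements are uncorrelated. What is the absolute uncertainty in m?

Sums and differences: (δm)² = Σ (cᵢ δxᵢ)².
  (δm_1)² = 324;  (δm_2)² = 0.689
δm = √(325) = 18.0 g

18.0 g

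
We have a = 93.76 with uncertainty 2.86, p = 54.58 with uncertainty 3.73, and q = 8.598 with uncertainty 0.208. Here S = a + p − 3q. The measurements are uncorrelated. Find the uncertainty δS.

S is a linear combination, so absolute uncertainties add in quadrature:
  (δa)² = 8.18;  (δp)² = 13.9;  (3·δq)² = 0.389
δS = √(22.5) = 4.74

4.74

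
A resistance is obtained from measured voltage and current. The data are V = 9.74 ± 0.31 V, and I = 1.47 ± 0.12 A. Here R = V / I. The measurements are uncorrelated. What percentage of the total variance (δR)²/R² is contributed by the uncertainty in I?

86.8%

(δR/R)² = (1·δV/V)² + (-1·δI/I)²
  V term: (1×0.0318)² = 0.00101
  I term: (-1×0.0816)² = 0.00666
Total = 0.00768. Share from I = 0.00666/0.00768 = 0.868.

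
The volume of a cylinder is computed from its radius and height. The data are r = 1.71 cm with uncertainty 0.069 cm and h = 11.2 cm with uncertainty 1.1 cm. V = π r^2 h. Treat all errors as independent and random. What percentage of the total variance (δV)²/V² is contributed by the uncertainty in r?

(δV/V)² = (2·δr/r)² + (1·δh/h)²
  r term: (2×0.0404)² = 0.00651
  h term: (1×0.0982)² = 0.00965
Total = 0.0162. Share from r = 0.00651/0.0162 = 0.403.

40.3%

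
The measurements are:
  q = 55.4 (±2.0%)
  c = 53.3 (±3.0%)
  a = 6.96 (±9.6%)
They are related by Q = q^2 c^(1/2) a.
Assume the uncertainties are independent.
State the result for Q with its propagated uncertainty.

Q is a product of powers, so relative uncertainties combine in quadrature:
  (2·δq/q)² = (2×0.0200)² = 0.00160;  (½·δc/c)² = (0.5×0.0300)² = 0.000225;  (1·δa/a)² = (1×0.0960)² = 0.00922
δQ/Q = √(0.0110) = 0.105
Q = 1.56e+05, so δQ = 0.105 × 1.56e+05 = 16400.

(1.56 ± 0.164) × 10^5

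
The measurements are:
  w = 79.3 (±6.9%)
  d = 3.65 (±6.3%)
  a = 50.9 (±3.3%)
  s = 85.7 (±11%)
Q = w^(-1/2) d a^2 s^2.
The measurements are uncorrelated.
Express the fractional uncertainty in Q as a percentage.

Since Q is a product/quotient, work with relative uncertainties:
  (−½·δw/w)² = (-0.5×0.0690)² = 0.00119;  (1·δd/d)² = (1×0.0630)² = 0.00397;  (2·δa/a)² = (2×0.0330)² = 0.00436;  (2·δs/s)² = (2×0.110)² = 0.0484
δQ/Q = √(0.0579) = 0.241

24.1%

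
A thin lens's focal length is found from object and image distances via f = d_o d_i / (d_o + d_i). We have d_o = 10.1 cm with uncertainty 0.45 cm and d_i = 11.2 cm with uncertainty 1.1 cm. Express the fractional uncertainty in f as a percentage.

5.21%

∂f/∂d_o = (d_i/(d_o+d_i))² = 0.276;  ∂f/∂d_i = (d_o/(d_o+d_i))² = 0.225
δf = √((∂f/∂d_o · δd_o)² + (∂f/∂d_i · δd_i)²) = √(0.0155 + 0.0612) = 0.277 cm
f = 5.31 cm, so δf/f = 0.277/5.31 = 0.0521.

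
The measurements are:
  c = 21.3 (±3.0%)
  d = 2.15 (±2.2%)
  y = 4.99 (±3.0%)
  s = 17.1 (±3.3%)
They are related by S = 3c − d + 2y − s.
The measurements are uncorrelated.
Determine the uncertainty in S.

2.02

S is a linear combination, so absolute uncertainties add in quadrature:
  (3·δc)² = 3.67;  (δd)² = 0.00224;  (2·δy)² = 0.0896;  (δs)² = 0.318
δS = √(4.09) = 2.02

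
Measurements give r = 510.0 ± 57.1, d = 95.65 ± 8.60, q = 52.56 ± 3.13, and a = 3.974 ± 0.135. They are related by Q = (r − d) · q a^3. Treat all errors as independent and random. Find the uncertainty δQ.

Let u = r − d = 414.4. δu = √(δr² + δd²) = √(3260 + 74.0) = 57.7, so δu/u = 0.139.
Q is then a monomial in u, q, a:
δQ/Q = √((δu/u)² + (1·δq/q)² + (3·δa/a)²) = √(0.0194 + 0.00355 + 0.0104) = 0.183
Q = 1.367e+06, so δQ = 0.183 × 1.367e+06 = 2.5e+05.

2.5e+05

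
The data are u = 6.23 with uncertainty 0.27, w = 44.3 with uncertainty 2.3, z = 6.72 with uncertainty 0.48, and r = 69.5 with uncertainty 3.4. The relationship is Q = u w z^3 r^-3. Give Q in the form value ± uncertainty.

0.249 ± 0.0670

Products/powers → add relative errors in quadrature, weighted by exponent:
  (1·δu/u)² = (1×0.0433)² = 0.00188;  (1·δw/w)² = (1×0.0519)² = 0.00270;  (3·δz/z)² = (3×0.0714)² = 0.0459;  (-3·δr/r)² = (-3×0.0489)² = 0.0215
δQ/Q = √(0.0720) = 0.268
Q = 0.249, so δQ = 0.268 × 0.249 = 0.0670.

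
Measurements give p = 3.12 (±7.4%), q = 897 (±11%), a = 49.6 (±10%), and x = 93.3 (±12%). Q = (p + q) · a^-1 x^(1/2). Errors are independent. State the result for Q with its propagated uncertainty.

175 ± 28.1

Let u = p + q = 900. δu = √(δp² + δq²) = √(0.0533 + 9740) = 98.7, so δu/u = 0.110.
Q is then a monomial in u, a, x:
δQ/Q = √((δu/u)² + (-1·δa/a)² + (½·δx/x)²) = √(0.0120 + 0.0100 + 0.00360) = 0.160
Q = 175, so δQ = 0.160 × 175 = 28.1.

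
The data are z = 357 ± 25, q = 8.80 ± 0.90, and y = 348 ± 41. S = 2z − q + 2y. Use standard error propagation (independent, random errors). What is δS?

96.0

For a sum/difference, combine absolute errors in quadrature:
  (2·δz)² = 2500;  (δq)² = 0.810;  (2·δy)² = 6720
δS = √(9220) = 96.0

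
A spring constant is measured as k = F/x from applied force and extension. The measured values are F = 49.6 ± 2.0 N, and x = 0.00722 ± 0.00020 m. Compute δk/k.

0.0489

Products/powers → add relative errors in quadrature, weighted by exponent:
  (1·δF/F)² = (1×0.0403)² = 0.00163;  (-1·δx/x)² = (-1×0.0277)² = 0.000767
δk/k = √(0.00239) = 0.0489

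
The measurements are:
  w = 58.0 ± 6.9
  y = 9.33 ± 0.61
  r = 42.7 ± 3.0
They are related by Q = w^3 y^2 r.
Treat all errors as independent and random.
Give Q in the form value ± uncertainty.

(7.25 ± 2.80) × 10^8

For a monomial Q ∝ w^3, y^2, r, fractional errors add in quadrature:
  (3·δw/w)² = (3×0.119)² = 0.127;  (2·δy/y)² = (2×0.0654)² = 0.0171;  (1·δr/r)² = (1×0.0703)² = 0.00494
δQ/Q = √(0.149) = 0.387
Q = 7.25e+08, so δQ = 0.387 × 7.25e+08 = 2.8e+08.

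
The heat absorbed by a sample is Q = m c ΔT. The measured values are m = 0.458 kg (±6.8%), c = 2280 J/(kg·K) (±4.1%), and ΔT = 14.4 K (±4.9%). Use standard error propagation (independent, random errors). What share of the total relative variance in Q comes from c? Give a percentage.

(δQ/Q)² = (1·δm/m)² + (1·δc/c)² + (1·δΔT/ΔT)²
  m term: (1×0.0680)² = 0.00462
  c term: (1×0.0410)² = 0.00168
  ΔT term: (1×0.0490)² = 0.00240
Total = 0.00871. Share from c = 0.00168/0.00871 = 0.193.

19.3%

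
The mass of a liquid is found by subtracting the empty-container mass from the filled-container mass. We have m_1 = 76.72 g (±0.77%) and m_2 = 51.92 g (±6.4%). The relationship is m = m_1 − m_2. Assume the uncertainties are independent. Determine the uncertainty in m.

For a sum/difference, combine absolute errors in quadrature:
  (δm_1)² = 0.349;  (δm_2)² = 11.0
δm = √(11.4) = 3.37 g

3.37 g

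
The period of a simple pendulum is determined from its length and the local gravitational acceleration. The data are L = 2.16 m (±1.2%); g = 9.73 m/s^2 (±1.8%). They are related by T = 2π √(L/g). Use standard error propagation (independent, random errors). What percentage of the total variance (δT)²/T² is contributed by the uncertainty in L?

30.8%

(δT/T)² = (½·δL/L)² + (−½·δg/g)²
  L term: (0.5×0.0120)² = 3.6e-05
  g term: (-0.5×0.0180)² = 8.1e-05
Total = 0.000117. Share from L = 3.6e-05/0.000117 = 0.308.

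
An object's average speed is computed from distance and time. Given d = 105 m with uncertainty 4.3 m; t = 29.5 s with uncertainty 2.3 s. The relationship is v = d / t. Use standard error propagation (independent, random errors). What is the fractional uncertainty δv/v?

0.0881

Each factor contributes (exponent × relative error)² to (δv/v)²:
  (1·δd/d)² = (1×0.0410)² = 0.00168;  (-1·δt/t)² = (-1×0.0780)² = 0.00608
δv/v = √(0.00776) = 0.0881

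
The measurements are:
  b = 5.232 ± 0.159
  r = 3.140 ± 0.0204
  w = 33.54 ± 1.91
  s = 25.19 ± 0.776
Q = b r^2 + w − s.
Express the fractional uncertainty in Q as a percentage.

4.46%

Let p = b·r^2 = 51.59. δp/p = √((1·δb/b)² + (2·δr/r)²) = √(0.000924 + 0.000169) = 0.0331, so δp = 1.70.
Q = p + w − s: δQ = √(δp² + δw² + δs²) = √(2.91 + 3.65 + 0.602) = 2.68
Q = 59.94, so δQ/Q = 2.68/59.94 = 0.0446.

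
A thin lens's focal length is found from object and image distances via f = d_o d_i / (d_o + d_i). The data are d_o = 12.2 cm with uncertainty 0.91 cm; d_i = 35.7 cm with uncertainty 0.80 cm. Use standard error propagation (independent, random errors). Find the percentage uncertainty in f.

∂f/∂d_o = (d_i/(d_o+d_i))² = 0.555;  ∂f/∂d_i = (d_o/(d_o+d_i))² = 0.0649
δf = √((∂f/∂d_o · δd_o)² + (∂f/∂d_i · δd_i)²) = √(0.256 + 0.00269) = 0.508 cm
f = 9.09 cm, so δf/f = 0.508/9.09 = 0.0559.

5.59%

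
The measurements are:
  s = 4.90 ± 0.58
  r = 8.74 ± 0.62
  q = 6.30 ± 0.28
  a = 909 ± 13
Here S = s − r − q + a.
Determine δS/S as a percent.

1.45%

S is a linear combination, so absolute uncertainties add in quadrature:
  (δs)² = 0.336;  (δr)² = 0.384;  (δq)² = 0.0784;  (δa)² = 169
δS = √(170) = 13.0
S = 899, so δS/S = 13.0/899 = 0.0145.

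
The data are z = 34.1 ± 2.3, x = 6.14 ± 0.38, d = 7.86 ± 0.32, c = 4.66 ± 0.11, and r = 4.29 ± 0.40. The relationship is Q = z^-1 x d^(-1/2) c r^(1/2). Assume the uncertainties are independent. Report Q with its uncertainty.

0.620 ± 0.0665

Relative error in a monomial: (δQ/Q)² = Σ (nᵢ · δxᵢ/xᵢ)².
  (-1·δz/z)² = (-1×0.0674)² = 0.00455;  (1·δx/x)² = (1×0.0619)² = 0.00383;  (−½·δd/d)² = (-0.5×0.0407)² = 0.000414;  (1·δc/c)² = (1×0.0236)² = 0.000557;  (½·δr/r)² = (0.5×0.0932)² = 0.00217
δQ/Q = √(0.0115) = 0.107
Q = 0.620, so δQ = 0.107 × 0.620 = 0.0665.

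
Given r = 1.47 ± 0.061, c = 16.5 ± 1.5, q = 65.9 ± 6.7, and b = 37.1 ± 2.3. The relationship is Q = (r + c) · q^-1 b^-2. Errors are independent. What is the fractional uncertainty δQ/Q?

Let u = r + c = 18.0. δu = √(δr² + δc²) = √(0.00372 + 2.25) = 1.50, so δu/u = 0.0835.
Q is then a monomial in u, q, b:
δQ/Q = √((δu/u)² + (-1·δq/q)² + (-2·δb/b)²) = √(0.00698 + 0.0103 + 0.0154) = 0.181

0.181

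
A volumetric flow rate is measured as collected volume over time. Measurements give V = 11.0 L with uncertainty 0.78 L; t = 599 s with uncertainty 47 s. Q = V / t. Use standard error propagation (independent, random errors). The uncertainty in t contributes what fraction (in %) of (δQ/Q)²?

55.0%

(δQ/Q)² = (1·δV/V)² + (-1·δt/t)²
  V term: (1×0.0709)² = 0.00503
  t term: (-1×0.0785)² = 0.00616
Total = 0.0112. Share from t = 0.00616/0.0112 = 0.550.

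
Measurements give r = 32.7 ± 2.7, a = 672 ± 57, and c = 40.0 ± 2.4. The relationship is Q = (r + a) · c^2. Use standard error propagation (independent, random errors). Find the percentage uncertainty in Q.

Let u = r + a = 705. δu = √(δr² + δa²) = √(7.29 + 3250) = 57.1, so δu/u = 0.0810.
Q is then a monomial in u, c:
δQ/Q = √((δu/u)² + (2·δc/c)²) = √(0.00656 + 0.0144) = 0.145

14.5%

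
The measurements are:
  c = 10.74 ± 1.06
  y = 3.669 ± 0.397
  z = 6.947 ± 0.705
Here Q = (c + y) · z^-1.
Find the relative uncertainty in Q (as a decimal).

Let u = c + y = 14.41. δu = √(δc² + δy²) = √(1.12 + 0.158) = 1.13, so δu/u = 0.0786.
Q is then a monomial in u, z:
δQ/Q = √((δu/u)² + (-1·δz/z)²) = √(0.00617 + 0.0103) = 0.128

0.128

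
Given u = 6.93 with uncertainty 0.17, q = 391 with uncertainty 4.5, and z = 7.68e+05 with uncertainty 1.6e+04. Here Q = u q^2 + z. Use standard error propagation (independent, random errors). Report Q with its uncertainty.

Let p = u·q^2 = 1.06e+06. δp/p = √((1·δu/u)² + (2·δq/q)²) = √(0.000602 + 0.000530) = 0.0336, so δp = 35600.
Q = p + z: δQ = √(δp² + δz²) = √(1.27e+09 + 2.56e+08) = 39100
Q = 1.83e+06.

(1.83 ± 0.0391) × 10^6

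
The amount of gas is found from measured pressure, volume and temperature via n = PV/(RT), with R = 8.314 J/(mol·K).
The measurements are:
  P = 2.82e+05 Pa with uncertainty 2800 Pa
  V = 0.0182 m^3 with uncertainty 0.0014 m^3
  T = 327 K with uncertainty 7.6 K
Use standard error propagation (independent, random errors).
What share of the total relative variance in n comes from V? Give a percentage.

(δn/n)² = (1·δP/P)² + (1·δV/V)² + (-1·δT/T)²
  P term: (1×0.00993)² = 9.86e-05
  V term: (1×0.0769)² = 0.00592
  T term: (-1×0.0232)² = 0.000540
Total = 0.00656. Share from V = 0.00592/0.00656 = 0.903.

90.3%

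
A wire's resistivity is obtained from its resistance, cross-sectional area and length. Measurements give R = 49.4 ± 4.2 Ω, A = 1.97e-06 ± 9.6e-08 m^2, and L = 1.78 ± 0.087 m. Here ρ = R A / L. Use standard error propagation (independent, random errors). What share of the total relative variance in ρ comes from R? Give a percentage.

60.3%

(δρ/ρ)² = (1·δR/R)² + (1·δA/A)² + (-1·δL/L)²
  R term: (1×0.0850)² = 0.00723
  A term: (1×0.0487)² = 0.00237
  L term: (-1×0.0489)² = 0.00239
Total = 0.0120. Share from R = 0.00723/0.0120 = 0.603.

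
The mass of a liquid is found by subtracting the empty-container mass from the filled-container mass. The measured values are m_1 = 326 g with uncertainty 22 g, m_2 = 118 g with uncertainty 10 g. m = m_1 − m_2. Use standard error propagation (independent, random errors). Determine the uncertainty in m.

Absolute uncertainties add in quadrature for a linear combination:
  (δm_1)² = 484;  (δm_2)² = 100
δm = √(584) = 24.2 g

24.2 g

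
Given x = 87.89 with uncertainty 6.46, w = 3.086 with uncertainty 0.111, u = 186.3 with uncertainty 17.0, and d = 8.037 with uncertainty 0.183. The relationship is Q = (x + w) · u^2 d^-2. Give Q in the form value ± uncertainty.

Let h = x + w = 90.98. δh = √(δx² + δw²) = √(41.7 + 0.0123) = 6.46, so δh/h = 0.0710.
Q is then a monomial in h, u, d:
δQ/Q = √((δh/h)² + (2·δu/u)² + (-2·δd/d)²) = √(0.00504 + 0.0333 + 0.00207) = 0.201
Q = 48880, so δQ = 0.201 × 48880 = 9830.

48880 ± 9830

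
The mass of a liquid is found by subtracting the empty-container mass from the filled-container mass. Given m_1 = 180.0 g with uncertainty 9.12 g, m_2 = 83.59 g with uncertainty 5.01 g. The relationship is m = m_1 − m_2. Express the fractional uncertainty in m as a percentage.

Sums and differences: (δm)² = Σ (cᵢ δxᵢ)².
  (δm_1)² = 83.2;  (δm_2)² = 25.1
δm = √(108) = 10.4 g
m = 96.41 g, so δm/m = 10.4/96.41 = 0.108.

10.8%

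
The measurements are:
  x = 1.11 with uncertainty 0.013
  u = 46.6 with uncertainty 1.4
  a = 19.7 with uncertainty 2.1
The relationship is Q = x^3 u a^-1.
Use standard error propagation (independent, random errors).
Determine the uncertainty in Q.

0.376

Each factor contributes (exponent × relative error)² to (δQ/Q)²:
  (3·δx/x)² = (3×0.0117)² = 0.00123;  (1·δu/u)² = (1×0.0300)² = 0.000903;  (-1·δa/a)² = (-1×0.107)² = 0.0114
δQ/Q = √(0.0135) = 0.116
Q = 3.24, so δQ = 0.116 × 3.24 = 0.376.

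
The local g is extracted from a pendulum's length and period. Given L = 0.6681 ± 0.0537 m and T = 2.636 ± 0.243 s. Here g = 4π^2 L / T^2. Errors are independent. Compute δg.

0.763 m/s^2

Each factor contributes (exponent × relative error)² to (δg/g)²:
  (1·δL/L)² = (1×0.0804)² = 0.00646;  (-2·δT/T)² = (-2×0.0922)² = 0.0340
δg/g = √(0.0405) = 0.201
g = 3.796 m/s^2, so δg = 0.201 × 3.796 = 0.763 m/s^2.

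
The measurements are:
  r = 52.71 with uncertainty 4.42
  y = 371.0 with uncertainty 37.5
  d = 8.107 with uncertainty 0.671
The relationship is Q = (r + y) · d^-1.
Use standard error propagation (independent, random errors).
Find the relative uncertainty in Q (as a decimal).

0.122

Let u = r + y = 423.7. δu = √(δr² + δy²) = √(19.5 + 1410) = 37.8, so δu/u = 0.0891.
Q is then a monomial in u, d:
δQ/Q = √((δu/u)² + (-1·δd/d)²) = √(0.00794 + 0.00685) = 0.122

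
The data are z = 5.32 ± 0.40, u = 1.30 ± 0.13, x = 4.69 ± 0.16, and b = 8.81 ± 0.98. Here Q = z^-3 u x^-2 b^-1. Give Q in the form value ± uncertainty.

Since Q is a product/quotient, work with relative uncertainties:
  (-3·δz/z)² = (-3×0.0752)² = 0.0509;  (1·δu/u)² = (1×0.100)² = 0.0100;  (-2·δx/x)² = (-2×0.0341)² = 0.00466;  (-1·δb/b)² = (-1×0.111)² = 0.0124
δQ/Q = √(0.0779) = 0.279
Q = 4.46e-05, so δQ = 0.279 × 4.46e-05 = 1.24e-05.

(4.46 ± 1.24) × 10^-5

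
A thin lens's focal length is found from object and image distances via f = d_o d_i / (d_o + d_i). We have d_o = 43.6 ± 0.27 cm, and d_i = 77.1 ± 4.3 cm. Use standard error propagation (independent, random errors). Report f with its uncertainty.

∂f/∂d_o = (d_i/(d_o+d_i))² = 0.408;  ∂f/∂d_i = (d_o/(d_o+d_i))² = 0.130
δf = √((∂f/∂d_o · δd_o)² + (∂f/∂d_i · δd_i)²) = √(0.0121 + 0.315) = 0.572 cm
f = 27.9 cm.

27.9 ± 0.572 cm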